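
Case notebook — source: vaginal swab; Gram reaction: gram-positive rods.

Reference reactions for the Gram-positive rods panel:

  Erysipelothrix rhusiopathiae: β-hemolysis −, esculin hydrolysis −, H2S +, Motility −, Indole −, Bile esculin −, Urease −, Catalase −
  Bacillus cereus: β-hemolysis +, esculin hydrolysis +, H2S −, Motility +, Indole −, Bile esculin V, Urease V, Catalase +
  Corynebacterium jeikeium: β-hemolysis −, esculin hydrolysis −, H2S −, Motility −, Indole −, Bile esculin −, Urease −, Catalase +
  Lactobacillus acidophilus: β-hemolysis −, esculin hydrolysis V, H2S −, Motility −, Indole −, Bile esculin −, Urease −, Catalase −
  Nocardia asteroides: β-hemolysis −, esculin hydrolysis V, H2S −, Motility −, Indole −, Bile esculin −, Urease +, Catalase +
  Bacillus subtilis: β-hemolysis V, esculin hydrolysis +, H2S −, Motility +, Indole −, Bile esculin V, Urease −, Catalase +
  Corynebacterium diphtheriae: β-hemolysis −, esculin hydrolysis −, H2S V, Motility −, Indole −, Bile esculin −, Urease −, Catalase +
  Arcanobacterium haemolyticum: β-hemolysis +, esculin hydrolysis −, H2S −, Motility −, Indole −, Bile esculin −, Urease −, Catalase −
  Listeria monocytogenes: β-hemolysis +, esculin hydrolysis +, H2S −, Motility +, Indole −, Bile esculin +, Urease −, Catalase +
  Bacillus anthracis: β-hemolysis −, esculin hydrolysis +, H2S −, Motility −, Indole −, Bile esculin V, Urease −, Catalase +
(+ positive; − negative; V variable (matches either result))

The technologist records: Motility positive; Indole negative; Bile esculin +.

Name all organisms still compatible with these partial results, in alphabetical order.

Bacillus cereus, Bacillus subtilis, Listeria monocytogenes

Motility +: excludes 7 organisms — 3 left.
Bile esculin +: all 3 remaining candidates are consistent.
Indole −: all 3 remaining candidates are consistent.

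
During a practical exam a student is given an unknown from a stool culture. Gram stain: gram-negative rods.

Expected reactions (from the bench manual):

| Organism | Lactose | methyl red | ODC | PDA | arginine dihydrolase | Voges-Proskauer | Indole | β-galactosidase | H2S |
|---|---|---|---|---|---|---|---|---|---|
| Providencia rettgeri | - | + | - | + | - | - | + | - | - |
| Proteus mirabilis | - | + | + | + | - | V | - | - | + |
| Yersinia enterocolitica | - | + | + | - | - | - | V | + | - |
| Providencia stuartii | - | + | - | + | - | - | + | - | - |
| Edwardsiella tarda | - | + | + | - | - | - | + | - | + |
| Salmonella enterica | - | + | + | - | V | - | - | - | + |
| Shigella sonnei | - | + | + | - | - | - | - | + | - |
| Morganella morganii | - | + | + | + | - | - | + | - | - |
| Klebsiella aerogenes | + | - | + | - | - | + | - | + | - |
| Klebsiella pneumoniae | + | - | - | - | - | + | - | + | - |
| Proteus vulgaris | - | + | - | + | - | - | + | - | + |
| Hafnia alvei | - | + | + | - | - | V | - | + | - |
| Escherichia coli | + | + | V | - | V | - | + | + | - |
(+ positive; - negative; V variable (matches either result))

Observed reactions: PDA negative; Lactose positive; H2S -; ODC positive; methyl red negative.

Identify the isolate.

PDA -: excludes 5 organisms — 8 left.
H2S -: excludes Edwardsiella tarda, Salmonella enterica — 6 left.
methyl red -: excludes Yersinia enterocolitica, Shigella sonnei, Hafnia alvei, Escherichia coli — 2 left.
Lactose +: all 2 remaining candidates are consistent.
ODC +: excludes Klebsiella pneumoniae — 1 left.

Klebsiella aerogenes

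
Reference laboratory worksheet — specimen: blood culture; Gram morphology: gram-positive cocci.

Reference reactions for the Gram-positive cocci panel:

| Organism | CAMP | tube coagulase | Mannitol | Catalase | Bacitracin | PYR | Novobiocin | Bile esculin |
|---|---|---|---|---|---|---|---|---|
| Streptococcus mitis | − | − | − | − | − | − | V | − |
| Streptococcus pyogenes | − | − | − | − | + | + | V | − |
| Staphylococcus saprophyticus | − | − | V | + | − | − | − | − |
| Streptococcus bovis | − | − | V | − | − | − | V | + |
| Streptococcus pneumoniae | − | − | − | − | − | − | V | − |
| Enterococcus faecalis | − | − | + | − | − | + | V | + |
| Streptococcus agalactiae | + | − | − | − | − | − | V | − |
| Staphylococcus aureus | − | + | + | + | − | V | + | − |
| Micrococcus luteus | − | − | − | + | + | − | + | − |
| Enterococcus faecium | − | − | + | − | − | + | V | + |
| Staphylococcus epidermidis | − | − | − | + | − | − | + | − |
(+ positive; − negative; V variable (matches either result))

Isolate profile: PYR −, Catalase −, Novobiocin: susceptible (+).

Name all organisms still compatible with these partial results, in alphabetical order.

Novobiocin +: excludes Staphylococcus saprophyticus — 10 left.
Catalase −: excludes Staphylococcus aureus, Micrococcus luteus, Staphylococcus epidermidis — 7 left.
PYR −: excludes Streptococcus pyogenes, Enterococcus faecalis, Enterococcus faecium — 4 left.

Streptococcus agalactiae, Streptococcus bovis, Streptococcus mitis, Streptococcus pneumoniae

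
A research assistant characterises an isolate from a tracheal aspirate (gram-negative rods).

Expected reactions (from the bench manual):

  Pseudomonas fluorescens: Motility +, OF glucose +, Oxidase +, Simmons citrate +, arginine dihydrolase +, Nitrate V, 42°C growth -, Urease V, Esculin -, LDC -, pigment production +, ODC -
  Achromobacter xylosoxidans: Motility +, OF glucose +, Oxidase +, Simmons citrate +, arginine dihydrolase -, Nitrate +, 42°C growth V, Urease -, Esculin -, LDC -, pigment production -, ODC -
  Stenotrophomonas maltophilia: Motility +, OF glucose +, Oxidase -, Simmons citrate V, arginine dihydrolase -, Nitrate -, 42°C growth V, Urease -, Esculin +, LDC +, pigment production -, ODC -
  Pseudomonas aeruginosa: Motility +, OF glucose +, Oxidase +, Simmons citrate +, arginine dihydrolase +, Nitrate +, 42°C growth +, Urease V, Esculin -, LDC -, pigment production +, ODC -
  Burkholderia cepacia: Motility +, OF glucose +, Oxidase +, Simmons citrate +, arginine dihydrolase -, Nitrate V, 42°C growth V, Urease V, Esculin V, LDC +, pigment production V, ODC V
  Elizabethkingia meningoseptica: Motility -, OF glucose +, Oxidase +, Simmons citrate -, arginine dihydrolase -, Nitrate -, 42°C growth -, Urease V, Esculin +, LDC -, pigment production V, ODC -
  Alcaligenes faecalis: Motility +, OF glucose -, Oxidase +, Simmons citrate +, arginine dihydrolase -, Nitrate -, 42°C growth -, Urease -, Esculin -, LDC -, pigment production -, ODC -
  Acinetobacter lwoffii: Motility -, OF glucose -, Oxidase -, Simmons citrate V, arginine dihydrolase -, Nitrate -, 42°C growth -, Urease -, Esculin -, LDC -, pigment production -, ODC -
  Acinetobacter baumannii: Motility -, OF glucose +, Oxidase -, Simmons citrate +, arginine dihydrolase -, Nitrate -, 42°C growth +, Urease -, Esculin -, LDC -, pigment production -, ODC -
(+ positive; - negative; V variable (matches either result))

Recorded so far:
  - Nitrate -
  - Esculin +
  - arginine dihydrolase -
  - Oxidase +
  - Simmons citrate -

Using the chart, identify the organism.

arginine dihydrolase -: excludes Pseudomonas fluorescens, Pseudomonas aeruginosa — 7 left.
Nitrate -: excludes Achromobacter xylosoxidans — 6 left.
Simmons citrate -: excludes Burkholderia cepacia, Alcaligenes faecalis, Acinetobacter baumannii — 3 left.
Oxidase +: excludes Stenotrophomonas maltophilia, Acinetobacter lwoffii — 1 left.
Esculin +: the one remaining candidate is consistent.

Elizabethkingia meningoseptica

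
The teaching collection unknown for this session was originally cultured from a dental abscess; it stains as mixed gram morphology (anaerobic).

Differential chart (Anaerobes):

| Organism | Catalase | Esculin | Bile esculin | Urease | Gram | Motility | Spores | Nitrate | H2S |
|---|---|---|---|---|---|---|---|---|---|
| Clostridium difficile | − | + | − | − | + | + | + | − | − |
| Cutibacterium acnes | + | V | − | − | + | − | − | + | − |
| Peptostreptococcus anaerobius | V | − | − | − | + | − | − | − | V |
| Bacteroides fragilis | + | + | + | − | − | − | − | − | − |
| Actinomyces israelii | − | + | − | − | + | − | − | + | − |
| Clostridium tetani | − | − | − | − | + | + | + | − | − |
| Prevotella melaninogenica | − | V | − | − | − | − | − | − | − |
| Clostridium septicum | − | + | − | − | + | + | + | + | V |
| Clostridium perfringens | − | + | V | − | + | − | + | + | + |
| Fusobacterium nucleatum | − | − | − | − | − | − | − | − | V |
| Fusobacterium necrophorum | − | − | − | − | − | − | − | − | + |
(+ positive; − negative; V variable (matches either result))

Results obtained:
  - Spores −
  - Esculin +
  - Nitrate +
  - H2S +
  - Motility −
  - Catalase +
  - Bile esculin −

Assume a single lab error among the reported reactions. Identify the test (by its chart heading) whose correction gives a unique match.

As reported, no row in the chart matches all 7 reactions.
Reversing Spores → still no organism matches.
Reversing Motility → still no organism matches.
Reversing H2S (to −) → unique match: Cutibacterium acnes.
Reversing Catalase → still no organism matches.
Reversing Esculin → still no organism matches.
Reversing Bile esculin → still no organism matches.
Reversing Nitrate → still no organism matches.

H2S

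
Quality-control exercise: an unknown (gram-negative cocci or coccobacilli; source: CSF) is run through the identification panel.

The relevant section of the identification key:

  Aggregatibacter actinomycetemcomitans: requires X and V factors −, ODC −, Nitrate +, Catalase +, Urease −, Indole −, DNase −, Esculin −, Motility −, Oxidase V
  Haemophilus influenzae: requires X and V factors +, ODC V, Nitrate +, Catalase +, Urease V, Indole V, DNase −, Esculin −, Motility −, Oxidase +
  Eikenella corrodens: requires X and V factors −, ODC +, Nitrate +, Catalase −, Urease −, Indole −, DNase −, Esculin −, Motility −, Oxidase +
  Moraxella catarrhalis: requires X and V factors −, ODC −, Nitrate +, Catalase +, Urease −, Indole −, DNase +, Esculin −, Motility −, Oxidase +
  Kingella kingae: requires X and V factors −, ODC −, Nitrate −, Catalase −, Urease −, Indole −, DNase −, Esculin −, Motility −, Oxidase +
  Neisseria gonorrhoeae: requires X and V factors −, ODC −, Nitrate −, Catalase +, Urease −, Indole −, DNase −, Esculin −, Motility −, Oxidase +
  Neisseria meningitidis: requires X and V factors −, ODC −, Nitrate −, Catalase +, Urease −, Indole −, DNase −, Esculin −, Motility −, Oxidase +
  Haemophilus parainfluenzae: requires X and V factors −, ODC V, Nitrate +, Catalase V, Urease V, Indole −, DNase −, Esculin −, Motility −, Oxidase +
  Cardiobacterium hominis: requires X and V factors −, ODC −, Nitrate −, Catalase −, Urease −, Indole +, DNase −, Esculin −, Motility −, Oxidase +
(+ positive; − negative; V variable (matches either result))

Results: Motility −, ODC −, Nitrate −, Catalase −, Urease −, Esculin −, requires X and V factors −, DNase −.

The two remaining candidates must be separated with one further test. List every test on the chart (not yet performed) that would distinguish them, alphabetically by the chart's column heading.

Indole

ODC −: excludes Eikenella corrodens — 8 left.
Esculin −: all 8 remaining candidates are consistent.
DNase −: excludes Moraxella catarrhalis — 7 left.
requires X and V factors −: excludes Haemophilus influenzae — 6 left.
Motility −: all 6 remaining candidates are consistent.
Catalase −: excludes Aggregatibacter actinomycetemcomitans, Neisseria gonorrhoeae, Neisseria meningitidis — 3 left.
Urease −: all 3 remaining candidates are consistent.
Nitrate −: excludes Haemophilus parainfluenzae — 2 left.
Two candidates remain: Cardiobacterium hominis and Kingella kingae.
  Indole: Cardiobacterium hominis +, Kingella kingae − — discriminates.
  Oxidase: + vs + — same for both, does not separate.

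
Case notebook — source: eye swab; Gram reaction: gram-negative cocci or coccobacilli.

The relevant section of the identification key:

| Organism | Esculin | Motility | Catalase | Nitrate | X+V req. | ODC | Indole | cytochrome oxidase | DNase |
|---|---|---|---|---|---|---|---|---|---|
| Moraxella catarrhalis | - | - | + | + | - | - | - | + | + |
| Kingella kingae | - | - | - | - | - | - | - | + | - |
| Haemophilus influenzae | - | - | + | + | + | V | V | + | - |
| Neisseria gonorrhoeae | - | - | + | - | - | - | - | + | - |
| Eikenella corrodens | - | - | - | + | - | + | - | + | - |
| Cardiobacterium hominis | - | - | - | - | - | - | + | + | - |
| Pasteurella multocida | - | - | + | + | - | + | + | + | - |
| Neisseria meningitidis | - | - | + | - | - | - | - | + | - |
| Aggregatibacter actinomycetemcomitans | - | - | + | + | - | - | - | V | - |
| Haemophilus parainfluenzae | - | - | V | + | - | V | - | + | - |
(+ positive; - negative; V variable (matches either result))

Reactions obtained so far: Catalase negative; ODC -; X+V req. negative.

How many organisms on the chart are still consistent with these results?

3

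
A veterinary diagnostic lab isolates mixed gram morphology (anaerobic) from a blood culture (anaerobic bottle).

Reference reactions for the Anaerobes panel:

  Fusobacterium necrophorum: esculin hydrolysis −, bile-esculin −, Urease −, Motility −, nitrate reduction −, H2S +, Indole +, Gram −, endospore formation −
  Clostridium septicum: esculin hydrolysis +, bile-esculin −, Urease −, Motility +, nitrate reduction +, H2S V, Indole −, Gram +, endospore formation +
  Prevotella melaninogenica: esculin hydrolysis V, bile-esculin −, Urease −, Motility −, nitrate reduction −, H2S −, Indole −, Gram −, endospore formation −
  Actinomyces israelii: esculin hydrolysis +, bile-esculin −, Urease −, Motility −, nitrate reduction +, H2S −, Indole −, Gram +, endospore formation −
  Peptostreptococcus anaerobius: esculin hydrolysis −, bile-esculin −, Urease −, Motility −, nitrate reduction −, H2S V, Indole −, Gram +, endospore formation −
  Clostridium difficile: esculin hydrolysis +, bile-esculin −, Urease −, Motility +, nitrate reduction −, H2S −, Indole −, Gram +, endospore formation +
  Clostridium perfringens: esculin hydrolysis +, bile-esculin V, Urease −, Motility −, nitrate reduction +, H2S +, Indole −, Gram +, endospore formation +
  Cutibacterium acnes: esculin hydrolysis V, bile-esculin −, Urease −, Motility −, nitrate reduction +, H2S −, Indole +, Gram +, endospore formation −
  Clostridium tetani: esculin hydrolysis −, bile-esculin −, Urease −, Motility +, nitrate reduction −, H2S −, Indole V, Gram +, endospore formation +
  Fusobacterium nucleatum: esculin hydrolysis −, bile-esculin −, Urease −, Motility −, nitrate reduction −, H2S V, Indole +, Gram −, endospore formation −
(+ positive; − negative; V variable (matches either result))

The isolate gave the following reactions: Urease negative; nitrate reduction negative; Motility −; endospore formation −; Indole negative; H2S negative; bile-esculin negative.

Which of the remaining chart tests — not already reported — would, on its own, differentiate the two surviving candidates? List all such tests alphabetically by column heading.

Indole −: excludes Fusobacterium necrophorum, Cutibacterium acnes, Fusobacterium nucleatum — 7 left.
bile-esculin −: all 7 remaining candidates are consistent.
H2S −: excludes Clostridium perfringens — 6 left.
endospore formation −: excludes Clostridium septicum, Clostridium difficile, Clostridium tetani — 3 left.
Urease −: all 3 remaining candidates are consistent.
Motility −: all 3 remaining candidates are consistent.
nitrate reduction −: excludes Actinomyces israelii — 2 left.
Two candidates remain: Peptostreptococcus anaerobius and Prevotella melaninogenica.
  esculin hydrolysis: − vs V — variable for at least one, does not separate.
  Gram: Peptostreptococcus anaerobius +, Prevotella melaninogenica − — discriminates.

Gram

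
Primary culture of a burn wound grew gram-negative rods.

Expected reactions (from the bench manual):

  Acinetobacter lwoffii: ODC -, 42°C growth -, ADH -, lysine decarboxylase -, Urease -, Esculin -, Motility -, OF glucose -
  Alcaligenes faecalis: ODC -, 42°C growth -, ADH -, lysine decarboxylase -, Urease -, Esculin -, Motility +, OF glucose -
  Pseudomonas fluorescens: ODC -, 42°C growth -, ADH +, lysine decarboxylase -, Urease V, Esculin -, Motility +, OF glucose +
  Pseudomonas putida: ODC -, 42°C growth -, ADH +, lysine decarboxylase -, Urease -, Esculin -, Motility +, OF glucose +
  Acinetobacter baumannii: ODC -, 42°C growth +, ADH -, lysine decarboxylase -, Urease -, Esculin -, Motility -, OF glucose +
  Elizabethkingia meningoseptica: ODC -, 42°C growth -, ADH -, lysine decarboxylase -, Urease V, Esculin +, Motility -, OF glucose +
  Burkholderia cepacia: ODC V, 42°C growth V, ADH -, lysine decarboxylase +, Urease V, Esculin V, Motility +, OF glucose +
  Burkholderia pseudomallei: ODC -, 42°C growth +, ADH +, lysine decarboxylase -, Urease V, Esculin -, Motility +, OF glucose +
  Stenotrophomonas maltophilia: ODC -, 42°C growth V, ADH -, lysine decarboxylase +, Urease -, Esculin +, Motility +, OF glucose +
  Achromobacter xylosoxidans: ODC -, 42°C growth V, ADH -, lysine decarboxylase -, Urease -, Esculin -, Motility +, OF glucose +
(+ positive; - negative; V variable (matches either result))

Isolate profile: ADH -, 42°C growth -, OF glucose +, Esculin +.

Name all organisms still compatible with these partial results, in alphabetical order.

ADH -: excludes Pseudomonas fluorescens, Pseudomonas putida, Burkholderia pseudomallei — 7 left.
OF glucose +: excludes Acinetobacter lwoffii, Alcaligenes faecalis — 5 left.
42°C growth -: excludes Acinetobacter baumannii — 4 left.
Esculin +: excludes Achromobacter xylosoxidans — 3 left.

Burkholderia cepacia, Elizabethkingia meningoseptica, Stenotrophomonas maltophilia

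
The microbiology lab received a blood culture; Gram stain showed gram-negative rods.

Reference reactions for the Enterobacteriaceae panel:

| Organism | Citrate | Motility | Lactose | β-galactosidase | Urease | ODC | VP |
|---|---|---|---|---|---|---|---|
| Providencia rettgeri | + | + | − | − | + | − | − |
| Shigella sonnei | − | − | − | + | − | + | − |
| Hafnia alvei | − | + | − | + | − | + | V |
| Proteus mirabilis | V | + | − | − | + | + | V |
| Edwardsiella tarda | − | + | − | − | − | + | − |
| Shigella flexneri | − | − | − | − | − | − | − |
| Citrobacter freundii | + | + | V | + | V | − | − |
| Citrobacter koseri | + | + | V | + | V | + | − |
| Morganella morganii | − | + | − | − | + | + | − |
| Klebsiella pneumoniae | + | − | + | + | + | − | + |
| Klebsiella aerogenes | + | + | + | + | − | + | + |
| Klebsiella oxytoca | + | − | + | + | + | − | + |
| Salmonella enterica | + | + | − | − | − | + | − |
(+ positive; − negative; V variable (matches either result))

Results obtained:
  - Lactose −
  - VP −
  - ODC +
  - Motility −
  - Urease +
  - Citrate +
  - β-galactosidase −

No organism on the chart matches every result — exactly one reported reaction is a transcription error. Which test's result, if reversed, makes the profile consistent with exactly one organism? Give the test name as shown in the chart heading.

Motility

As reported, no row in the chart matches all 7 reactions.
Reversing VP → still no organism matches.
Reversing β-galactosidase → still no organism matches.
Reversing Lactose → still no organism matches.
Reversing ODC → still no organism matches.
Reversing Citrate → still no organism matches.
Reversing Motility (to +) → unique match: Proteus mirabilis.
Reversing Urease → still no organism matches.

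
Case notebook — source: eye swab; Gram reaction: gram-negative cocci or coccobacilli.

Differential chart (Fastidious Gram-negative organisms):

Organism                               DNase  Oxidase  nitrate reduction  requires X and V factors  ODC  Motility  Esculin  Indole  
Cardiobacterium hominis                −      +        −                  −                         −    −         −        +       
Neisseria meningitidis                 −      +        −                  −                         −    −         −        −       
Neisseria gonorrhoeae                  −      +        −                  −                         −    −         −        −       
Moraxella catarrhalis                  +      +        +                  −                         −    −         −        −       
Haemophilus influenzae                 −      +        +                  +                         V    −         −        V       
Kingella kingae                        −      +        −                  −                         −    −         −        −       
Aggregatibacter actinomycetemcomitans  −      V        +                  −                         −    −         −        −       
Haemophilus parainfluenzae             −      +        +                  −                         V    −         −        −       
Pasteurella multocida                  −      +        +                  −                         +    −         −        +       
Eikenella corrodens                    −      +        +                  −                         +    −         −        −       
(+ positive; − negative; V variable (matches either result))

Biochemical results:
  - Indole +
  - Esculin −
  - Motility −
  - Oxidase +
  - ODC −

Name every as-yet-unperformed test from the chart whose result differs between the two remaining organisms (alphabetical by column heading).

ODC −: excludes Pasteurella multocida, Eikenella corrodens — 8 left.
Esculin −: all 8 remaining candidates are consistent.
Oxidase +: all 8 remaining candidates are consistent.
Motility −: all 8 remaining candidates are consistent.
Indole +: excludes 6 organisms — 2 left.
Two candidates remain: Cardiobacterium hominis and Haemophilus influenzae.
  DNase: − vs − — same for both, does not separate.
  nitrate reduction: Cardiobacterium hominis −, Haemophilus influenzae + — discriminates.
  requires X and V factors: Cardiobacterium hominis −, Haemophilus influenzae + — discriminates.

nitrate reduction, requires X and V factors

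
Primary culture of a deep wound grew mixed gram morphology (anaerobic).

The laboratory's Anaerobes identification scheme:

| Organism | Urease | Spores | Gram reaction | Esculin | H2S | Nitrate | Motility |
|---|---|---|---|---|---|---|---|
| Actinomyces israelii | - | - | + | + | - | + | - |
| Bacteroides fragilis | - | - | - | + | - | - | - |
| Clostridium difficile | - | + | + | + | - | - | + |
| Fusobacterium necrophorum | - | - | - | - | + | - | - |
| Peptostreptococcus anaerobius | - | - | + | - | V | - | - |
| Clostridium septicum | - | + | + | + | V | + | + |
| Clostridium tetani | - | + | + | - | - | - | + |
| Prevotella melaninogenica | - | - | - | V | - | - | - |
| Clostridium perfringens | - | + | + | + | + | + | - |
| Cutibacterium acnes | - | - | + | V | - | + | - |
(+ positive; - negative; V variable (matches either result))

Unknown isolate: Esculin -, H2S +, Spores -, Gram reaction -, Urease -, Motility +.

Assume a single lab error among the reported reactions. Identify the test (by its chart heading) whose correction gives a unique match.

Motility

As reported, no row in the chart matches all 6 reactions.
Reversing Spores → still no organism matches.
Reversing Esculin → still no organism matches.
Reversing Motility (to -) → unique match: Fusobacterium necrophorum.
Reversing Gram reaction → still no organism matches.
Reversing H2S → still no organism matches.
Reversing Urease → still no organism matches.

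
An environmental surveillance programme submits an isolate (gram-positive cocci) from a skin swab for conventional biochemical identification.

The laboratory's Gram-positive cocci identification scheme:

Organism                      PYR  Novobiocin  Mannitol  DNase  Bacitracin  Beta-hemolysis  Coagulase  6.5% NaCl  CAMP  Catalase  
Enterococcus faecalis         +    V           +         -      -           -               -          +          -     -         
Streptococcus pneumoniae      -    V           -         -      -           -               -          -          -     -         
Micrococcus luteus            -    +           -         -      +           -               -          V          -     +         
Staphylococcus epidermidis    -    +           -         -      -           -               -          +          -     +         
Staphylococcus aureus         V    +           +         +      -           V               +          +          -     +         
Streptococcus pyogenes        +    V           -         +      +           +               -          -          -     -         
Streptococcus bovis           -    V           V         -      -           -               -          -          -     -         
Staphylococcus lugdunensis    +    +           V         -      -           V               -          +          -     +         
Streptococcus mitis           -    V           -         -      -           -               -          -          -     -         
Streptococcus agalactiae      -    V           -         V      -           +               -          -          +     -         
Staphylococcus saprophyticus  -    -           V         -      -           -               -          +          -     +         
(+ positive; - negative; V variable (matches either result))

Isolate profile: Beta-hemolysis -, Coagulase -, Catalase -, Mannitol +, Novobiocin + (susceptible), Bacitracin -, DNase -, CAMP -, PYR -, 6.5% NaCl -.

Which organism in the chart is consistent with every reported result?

Streptococcus bovis

Novobiocin +: excludes Staphylococcus saprophyticus — 10 left.
CAMP -: excludes Streptococcus agalactiae — 9 left.
PYR -: excludes Enterococcus faecalis, Streptococcus pyogenes, Staphylococcus lugdunensis — 6 left.
Coagulase -: excludes Staphylococcus aureus — 5 left.
Beta-hemolysis -: all 5 remaining candidates are consistent.
Bacitracin -: excludes Micrococcus luteus — 4 left.
6.5% NaCl -: excludes Staphylococcus epidermidis — 3 left.
Mannitol +: excludes Streptococcus pneumoniae, Streptococcus mitis — 1 left.
DNase -: the one remaining candidate is consistent.
Catalase -: the one remaining candidate is consistent.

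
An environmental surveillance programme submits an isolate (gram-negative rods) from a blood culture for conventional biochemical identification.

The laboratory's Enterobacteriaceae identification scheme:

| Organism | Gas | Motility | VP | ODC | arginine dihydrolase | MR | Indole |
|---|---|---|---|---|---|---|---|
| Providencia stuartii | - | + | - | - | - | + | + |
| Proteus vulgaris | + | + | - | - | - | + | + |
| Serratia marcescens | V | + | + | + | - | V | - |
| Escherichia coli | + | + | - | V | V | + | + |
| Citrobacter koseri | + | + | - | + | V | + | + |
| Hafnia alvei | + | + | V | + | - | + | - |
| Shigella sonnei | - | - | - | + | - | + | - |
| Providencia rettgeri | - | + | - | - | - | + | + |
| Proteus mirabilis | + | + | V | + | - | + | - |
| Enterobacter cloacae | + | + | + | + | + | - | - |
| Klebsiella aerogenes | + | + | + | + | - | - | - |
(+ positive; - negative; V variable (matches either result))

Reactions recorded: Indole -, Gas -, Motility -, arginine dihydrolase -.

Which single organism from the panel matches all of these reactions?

arginine dihydrolase -: excludes Enterobacter cloacae — 10 left.
Motility -: excludes 9 organisms — 1 left.
Indole -: the one remaining candidate is consistent.
Gas -: the one remaining candidate is consistent.

Shigella sonnei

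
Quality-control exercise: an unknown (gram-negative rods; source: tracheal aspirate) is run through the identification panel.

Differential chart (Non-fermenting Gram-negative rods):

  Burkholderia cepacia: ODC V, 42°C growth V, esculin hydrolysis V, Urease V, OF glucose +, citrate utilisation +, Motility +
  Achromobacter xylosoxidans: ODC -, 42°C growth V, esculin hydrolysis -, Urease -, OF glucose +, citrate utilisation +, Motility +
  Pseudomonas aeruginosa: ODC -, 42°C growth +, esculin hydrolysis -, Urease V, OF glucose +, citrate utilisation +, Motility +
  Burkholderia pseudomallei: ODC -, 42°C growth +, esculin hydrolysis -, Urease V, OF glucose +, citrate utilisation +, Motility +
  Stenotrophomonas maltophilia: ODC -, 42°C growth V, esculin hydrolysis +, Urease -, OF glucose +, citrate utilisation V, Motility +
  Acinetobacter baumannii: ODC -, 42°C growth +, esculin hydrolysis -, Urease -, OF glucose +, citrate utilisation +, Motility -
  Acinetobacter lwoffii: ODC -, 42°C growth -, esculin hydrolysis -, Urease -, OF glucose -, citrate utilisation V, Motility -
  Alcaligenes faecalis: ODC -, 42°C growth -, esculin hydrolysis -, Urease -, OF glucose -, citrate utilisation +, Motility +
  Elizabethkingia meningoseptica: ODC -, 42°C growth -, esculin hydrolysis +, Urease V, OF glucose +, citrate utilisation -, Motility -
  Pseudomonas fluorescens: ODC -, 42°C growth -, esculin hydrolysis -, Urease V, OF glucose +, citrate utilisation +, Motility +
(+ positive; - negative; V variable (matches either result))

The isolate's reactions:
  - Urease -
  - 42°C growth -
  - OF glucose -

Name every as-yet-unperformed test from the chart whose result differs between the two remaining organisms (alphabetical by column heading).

Motility

OF glucose -: excludes 8 organisms — 2 left.
42°C growth -: all 2 remaining candidates are consistent.
Urease -: all 2 remaining candidates are consistent.
Two candidates remain: Acinetobacter lwoffii and Alcaligenes faecalis.
  ODC: - vs - — same for both, does not separate.
  esculin hydrolysis: - vs - — same for both, does not separate.
  citrate utilisation: V vs + — variable for at least one, does not separate.
  Motility: Acinetobacter lwoffii -, Alcaligenes faecalis + — discriminates.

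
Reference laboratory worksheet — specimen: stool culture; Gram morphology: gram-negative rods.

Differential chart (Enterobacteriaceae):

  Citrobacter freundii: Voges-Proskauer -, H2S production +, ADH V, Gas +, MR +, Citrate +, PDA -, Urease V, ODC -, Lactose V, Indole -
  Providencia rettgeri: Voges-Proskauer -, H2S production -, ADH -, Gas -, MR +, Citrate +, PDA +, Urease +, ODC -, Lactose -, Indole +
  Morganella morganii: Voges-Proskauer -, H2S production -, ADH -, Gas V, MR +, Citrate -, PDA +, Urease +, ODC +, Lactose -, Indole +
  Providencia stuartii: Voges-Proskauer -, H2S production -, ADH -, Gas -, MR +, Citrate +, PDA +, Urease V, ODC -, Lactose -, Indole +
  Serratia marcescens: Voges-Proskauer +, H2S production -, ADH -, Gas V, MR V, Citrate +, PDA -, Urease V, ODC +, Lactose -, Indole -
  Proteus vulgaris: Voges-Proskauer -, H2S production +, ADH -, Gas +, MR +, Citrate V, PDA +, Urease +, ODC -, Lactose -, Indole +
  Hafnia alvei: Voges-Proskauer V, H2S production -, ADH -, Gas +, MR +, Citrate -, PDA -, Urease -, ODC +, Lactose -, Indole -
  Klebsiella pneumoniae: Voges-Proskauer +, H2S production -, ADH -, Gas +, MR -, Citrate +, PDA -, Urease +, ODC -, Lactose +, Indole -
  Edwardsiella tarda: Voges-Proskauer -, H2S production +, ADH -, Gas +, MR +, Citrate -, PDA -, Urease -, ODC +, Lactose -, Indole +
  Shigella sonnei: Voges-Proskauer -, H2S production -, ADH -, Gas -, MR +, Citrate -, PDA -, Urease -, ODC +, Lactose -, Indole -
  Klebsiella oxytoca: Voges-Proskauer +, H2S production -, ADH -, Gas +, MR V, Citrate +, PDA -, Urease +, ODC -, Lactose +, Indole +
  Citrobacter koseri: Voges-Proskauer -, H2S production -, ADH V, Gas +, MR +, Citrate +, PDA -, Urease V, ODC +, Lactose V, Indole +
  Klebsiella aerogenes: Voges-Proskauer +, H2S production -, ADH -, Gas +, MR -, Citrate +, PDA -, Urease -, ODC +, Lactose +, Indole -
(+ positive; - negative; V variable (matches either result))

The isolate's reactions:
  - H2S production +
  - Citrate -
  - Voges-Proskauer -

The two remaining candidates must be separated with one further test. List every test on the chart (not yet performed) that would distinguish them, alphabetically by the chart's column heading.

ODC, PDA, Urease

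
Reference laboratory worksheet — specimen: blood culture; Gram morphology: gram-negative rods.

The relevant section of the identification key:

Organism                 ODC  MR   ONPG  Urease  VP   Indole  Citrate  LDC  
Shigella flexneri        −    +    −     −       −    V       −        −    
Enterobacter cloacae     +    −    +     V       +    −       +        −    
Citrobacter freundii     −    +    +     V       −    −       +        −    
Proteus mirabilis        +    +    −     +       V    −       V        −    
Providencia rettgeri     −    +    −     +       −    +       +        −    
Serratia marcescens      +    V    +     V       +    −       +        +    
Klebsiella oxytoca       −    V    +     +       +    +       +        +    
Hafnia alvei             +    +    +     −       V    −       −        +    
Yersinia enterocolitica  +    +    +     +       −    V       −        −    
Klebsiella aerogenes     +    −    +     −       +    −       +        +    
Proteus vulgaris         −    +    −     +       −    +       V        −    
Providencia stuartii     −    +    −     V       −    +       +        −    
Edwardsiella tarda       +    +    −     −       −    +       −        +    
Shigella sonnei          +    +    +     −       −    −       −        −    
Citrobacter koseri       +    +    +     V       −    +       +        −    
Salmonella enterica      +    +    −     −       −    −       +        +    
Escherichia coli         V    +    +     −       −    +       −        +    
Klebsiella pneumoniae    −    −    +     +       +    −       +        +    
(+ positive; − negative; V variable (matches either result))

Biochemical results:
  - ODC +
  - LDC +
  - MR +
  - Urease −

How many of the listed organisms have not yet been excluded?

5

ODC +: excludes 7 organisms — 11 left.
MR +: excludes Enterobacter cloacae, Klebsiella aerogenes — 9 left.
Urease −: excludes Proteus mirabilis, Yersinia enterocolitica — 7 left.
LDC +: excludes Shigella sonnei, Citrobacter koseri — 5 left.
Still consistent: Edwardsiella tarda, Escherichia coli, Hafnia alvei, Salmonella enterica, Serratia marcescens.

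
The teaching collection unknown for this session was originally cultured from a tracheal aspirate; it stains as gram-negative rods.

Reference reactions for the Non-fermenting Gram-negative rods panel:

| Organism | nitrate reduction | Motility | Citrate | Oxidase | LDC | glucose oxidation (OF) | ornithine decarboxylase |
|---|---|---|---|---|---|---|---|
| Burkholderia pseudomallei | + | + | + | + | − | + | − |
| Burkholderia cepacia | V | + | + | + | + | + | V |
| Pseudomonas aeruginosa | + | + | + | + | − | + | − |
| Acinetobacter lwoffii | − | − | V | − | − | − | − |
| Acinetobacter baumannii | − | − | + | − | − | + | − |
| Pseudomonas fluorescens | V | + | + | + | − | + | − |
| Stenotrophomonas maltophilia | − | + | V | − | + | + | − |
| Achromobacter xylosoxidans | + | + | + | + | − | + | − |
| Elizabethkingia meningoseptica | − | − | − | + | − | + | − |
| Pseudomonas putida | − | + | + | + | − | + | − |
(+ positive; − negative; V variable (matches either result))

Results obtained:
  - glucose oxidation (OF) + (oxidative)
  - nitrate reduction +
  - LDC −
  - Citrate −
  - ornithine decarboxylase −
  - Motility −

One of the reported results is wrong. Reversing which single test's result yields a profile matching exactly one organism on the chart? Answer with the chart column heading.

As reported, no row in the chart matches all 6 reactions.
Reversing nitrate reduction (to −) → unique match: Elizabethkingia meningoseptica.
Reversing glucose oxidation (OF) → still no organism matches.
Reversing Motility → still no organism matches.
Reversing ornithine decarboxylase → still no organism matches.
Reversing Citrate → still no organism matches.
Reversing LDC → still no organism matches.

nitrate reduction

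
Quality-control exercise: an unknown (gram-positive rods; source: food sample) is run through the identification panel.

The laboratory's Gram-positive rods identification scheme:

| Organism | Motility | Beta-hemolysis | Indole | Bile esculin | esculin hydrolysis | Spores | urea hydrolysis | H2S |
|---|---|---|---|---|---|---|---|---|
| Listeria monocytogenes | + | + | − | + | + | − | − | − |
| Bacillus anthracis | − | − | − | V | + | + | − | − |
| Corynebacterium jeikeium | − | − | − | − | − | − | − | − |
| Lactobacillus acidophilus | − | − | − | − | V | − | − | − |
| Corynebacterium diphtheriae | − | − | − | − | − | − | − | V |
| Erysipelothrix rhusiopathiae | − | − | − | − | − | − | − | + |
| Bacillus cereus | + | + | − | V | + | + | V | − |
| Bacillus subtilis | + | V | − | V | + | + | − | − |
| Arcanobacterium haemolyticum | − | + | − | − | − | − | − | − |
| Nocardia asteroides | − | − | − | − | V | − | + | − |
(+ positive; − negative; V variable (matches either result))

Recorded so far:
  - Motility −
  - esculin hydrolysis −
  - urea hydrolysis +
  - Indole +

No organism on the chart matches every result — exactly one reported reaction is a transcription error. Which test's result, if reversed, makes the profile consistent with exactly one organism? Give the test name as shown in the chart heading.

Indole

As reported, no row in the chart matches all 4 reactions.
Reversing urea hydrolysis → still no organism matches.
Reversing Motility → still no organism matches.
Reversing Indole (to −) → unique match: Nocardia asteroides.
Reversing esculin hydrolysis → still no organism matches.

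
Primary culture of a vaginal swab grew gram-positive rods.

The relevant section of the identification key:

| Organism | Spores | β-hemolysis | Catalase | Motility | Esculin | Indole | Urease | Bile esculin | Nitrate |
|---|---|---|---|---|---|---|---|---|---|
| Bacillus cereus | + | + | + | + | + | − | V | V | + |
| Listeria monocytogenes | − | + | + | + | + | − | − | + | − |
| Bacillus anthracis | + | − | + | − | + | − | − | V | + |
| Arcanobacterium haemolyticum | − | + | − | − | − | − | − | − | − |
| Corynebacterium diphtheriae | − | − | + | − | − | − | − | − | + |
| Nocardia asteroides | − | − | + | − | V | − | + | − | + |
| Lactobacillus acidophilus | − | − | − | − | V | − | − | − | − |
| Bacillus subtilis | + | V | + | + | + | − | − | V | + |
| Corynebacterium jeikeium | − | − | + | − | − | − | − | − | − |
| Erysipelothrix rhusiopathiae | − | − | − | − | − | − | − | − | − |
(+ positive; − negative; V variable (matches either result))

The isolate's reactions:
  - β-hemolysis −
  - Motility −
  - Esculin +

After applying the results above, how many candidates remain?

β-hemolysis −: excludes Bacillus cereus, Listeria monocytogenes, Arcanobacterium haemolyticum — 7 left.
Motility −: excludes Bacillus subtilis — 6 left.
Esculin +: excludes Corynebacterium diphtheriae, Corynebacterium jeikeium, Erysipelothrix rhusiopathiae — 3 left.
Still consistent: Bacillus anthracis, Lactobacillus acidophilus, Nocardia asteroides.

3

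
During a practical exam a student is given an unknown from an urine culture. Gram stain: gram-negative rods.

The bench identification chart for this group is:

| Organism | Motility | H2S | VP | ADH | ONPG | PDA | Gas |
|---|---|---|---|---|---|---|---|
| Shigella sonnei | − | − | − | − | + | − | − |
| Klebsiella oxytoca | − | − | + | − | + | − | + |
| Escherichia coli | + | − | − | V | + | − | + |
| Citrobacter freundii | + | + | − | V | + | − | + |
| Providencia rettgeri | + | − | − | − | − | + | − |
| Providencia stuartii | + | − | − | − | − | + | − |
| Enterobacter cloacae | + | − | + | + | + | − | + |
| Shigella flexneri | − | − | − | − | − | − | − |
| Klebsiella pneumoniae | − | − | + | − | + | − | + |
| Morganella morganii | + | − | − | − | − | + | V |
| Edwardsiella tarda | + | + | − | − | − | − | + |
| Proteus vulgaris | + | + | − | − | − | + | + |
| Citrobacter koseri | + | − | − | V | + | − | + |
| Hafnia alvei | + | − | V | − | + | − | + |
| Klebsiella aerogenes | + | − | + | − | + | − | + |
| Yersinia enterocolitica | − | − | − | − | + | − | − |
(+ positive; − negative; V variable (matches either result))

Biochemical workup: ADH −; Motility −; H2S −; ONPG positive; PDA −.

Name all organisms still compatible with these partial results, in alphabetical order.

Klebsiella oxytoca, Klebsiella pneumoniae, Shigella sonnei, Yersinia enterocolitica

H2S −: excludes Citrobacter freundii, Edwardsiella tarda, Proteus vulgaris — 13 left.
ADH −: excludes Enterobacter cloacae — 12 left.
ONPG +: excludes Providencia rettgeri, Providencia stuartii, Shigella flexneri, Morganella morganii — 8 left.
Motility −: excludes Escherichia coli, Citrobacter koseri, Hafnia alvei, Klebsiella aerogenes — 4 left.
PDA −: all 4 remaining candidates are consistent.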